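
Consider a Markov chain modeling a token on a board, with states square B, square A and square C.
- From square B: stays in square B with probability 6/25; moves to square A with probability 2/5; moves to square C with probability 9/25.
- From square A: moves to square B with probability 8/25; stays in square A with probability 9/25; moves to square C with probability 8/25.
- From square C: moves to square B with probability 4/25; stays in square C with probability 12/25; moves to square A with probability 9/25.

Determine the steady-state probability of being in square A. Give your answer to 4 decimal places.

Let the stationary distribution be π with π = πP and π_1 + π_2 + π_3 = 1.
π_1 = 0.24·π_1 + 0.32·π_2 + 0.16·π_3
π_2 = 0.4·π_1 + 0.36·π_2 + 0.36·π_3
Solving with the normalization constraint gives π = (0.2382, 0.3695, 0.3923).
So the stationary probability of square A is 0.3695.

0.3695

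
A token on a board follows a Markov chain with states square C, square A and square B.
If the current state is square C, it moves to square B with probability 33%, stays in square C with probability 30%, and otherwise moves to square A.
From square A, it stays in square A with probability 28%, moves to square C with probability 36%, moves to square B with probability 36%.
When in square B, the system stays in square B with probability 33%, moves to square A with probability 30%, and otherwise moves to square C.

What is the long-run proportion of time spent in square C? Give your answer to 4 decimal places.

Let the stationary distribution be π with π = πP and π_1 + π_2 + π_3 = 1.
π_1 = 0.3·π_1 + 0.36·π_2 + 0.37·π_3
π_2 = 0.37·π_1 + 0.28·π_2 + 0.3·π_3
Solving with the normalization constraint gives π = (0.3428, 0.3176, 0.3395).
So the stationary probability of square C is 0.3428.

0.3428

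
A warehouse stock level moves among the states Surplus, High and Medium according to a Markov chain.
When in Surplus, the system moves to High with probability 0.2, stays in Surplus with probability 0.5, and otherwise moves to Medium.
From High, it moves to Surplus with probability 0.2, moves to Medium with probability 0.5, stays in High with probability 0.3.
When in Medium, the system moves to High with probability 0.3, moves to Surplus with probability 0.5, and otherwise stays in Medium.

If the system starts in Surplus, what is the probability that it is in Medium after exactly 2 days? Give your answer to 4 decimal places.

Sum over the intermediate state after 1 day:
P = P(Surplus→Surplus)·P(Surplus→Medium) + P(Surplus→High)·P(High→Medium) + P(Surplus→Medium)·P(Medium→Medium)
  = 0.5×0.3 + 0.2×0.5 + 0.3×0.2
  = 0.1500 + 0.1000 + 0.0600 = 0.3100

0.3100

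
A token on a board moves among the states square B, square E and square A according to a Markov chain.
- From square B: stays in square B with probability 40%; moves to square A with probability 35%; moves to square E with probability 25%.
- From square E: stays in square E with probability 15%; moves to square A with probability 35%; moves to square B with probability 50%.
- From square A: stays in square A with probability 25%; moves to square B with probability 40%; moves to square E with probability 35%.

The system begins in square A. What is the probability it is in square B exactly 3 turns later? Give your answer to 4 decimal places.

Propagate the distribution vector 3 turns from square A.
After 0 turns: (0.0000, 0.0000, 1.0000)
After 1 turn: (0.4000, 0.3500, 0.2500)
After 2 turns: (0.4350, 0.2400, 0.3250)
After 3 turns: (0.4240, 0.2585, 0.3175)
P(in square B after 3 turns) = 0.4240

0.4240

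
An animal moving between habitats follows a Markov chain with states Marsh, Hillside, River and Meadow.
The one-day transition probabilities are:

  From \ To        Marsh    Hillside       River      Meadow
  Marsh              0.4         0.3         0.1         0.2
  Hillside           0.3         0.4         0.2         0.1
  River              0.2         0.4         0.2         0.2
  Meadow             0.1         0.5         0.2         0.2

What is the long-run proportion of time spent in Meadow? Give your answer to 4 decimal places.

0.1612

Let the stationary distribution be π with π = πP and π_1 + π_2 + π_3 + π_4 = 1.
π_1 = 0.4·π_1 + 0.3·π_2 + 0.2·π_3 + 0.1·π_4
π_2 = 0.3·π_1 + 0.4·π_2 + 0.4·π_3 + 0.5·π_4
π_3 = 0.1·π_1 + 0.2·π_2 + 0.2·π_3 + 0.2·π_4
Solving with the normalization constraint gives π = (0.2784, 0.3883, 0.1722, 0.1612).
So the stationary probability of Meadow is 0.1612.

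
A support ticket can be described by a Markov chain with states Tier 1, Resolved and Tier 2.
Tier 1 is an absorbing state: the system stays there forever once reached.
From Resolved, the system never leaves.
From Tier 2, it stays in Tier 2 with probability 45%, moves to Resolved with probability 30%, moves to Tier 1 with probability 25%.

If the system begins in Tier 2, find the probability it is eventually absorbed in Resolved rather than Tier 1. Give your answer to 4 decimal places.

0.5455

Let h(s) be the probability of absorption at Resolved starting from transient state s. Then h(Resolved) = 1 and h(Tier 1) = 0. By first-step analysis:
h(Tier 2) = 0.25·0 + 0.3·1 + 0.45·h(Tier 2)
Solving: h(Tier 2) = 0.5455.
Starting from Tier 2, the probability is 0.5455.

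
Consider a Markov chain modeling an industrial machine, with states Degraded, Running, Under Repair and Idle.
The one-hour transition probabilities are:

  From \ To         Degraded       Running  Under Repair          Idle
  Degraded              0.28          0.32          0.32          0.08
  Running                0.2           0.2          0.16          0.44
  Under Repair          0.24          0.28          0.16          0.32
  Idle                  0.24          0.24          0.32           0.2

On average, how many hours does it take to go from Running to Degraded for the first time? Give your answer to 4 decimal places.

Let t(s) be the expected number of hours to first reach Degraded from state s, with t(Degraded) = 0. Conditioning on the first hour:
t(Running) = 1 + 0.2·t(Running) + 0.16·t(Under Repair) + 0.44·t(Idle)
t(Under Repair) = 1 + 0.28·t(Running) + 0.16·t(Under Repair) + 0.32·t(Idle)
t(Idle) = 1 + 0.24·t(Running) + 0.32·t(Under Repair) + 0.2·t(Idle)
Solving: t(Running) = 4.5064, t(Under Repair) = 4.3461, t(Idle) = 4.3404.
Expected hours from Running to Degraded: 4.5064.

4.5064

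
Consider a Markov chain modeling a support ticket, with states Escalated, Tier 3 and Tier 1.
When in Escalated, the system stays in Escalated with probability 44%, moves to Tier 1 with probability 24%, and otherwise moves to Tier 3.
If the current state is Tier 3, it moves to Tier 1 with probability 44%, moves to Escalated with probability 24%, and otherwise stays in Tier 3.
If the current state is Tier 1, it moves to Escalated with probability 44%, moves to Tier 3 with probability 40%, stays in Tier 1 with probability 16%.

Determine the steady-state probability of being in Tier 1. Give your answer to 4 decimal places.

0.2857

Let the stationary distribution be π with π = πP and π_1 + π_2 + π_3 = 1.
π_1 = 0.44·π_1 + 0.24·π_2 + 0.44·π_3
π_2 = 0.32·π_1 + 0.32·π_2 + 0.4·π_3
Solving with the normalization constraint gives π = (0.3714, 0.3429, 0.2857).
So the stationary probability of Tier 1 is 0.2857.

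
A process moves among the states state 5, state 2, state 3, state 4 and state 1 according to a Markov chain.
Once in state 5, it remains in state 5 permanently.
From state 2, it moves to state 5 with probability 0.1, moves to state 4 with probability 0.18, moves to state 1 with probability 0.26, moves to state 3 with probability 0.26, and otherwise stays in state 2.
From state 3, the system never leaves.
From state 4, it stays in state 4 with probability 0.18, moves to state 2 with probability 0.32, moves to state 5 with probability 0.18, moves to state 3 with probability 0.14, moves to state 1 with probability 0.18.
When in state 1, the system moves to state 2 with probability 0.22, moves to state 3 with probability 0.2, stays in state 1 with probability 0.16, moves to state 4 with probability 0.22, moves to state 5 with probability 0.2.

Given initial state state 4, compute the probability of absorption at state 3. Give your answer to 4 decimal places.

Let h(s) be the probability of absorption at state 3 starting from transient state s. Then h(state 3) = 1 and h(state 5) = 0. By first-step analysis:
h(state 2) = 0.1·0 + 0.2·h(state 2) + 0.26·1 + 0.18·h(state 4) + 0.26·h(state 1)
h(state 4) = 0.18·0 + 0.32·h(state 2) + 0.14·1 + 0.18·h(state 4) + 0.18·h(state 1)
h(state 1) = 0.2·0 + 0.22·h(state 2) + 0.2·1 + 0.22·h(state 4) + 0.16·h(state 1)
Solving: h(state 2) = 0.6198, h(state 4) = 0.5310, h(state 1) = 0.5395.
Starting from state 4, the probability is 0.5310.

0.5310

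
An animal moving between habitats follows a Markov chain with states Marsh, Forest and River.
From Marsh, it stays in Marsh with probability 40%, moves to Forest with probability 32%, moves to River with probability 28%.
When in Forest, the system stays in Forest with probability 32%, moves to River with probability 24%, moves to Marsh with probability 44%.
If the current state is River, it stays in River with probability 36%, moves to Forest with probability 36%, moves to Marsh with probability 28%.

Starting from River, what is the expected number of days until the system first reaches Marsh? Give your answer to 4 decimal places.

2.9817

Let t(s) be the expected number of days to first reach Marsh from state s, with t(Marsh) = 0. Conditioning on the first day:
t(Forest) = 1 + 0.32·t(Forest) + 0.24·t(River)
t(River) = 1 + 0.36·t(Forest) + 0.36·t(River)
Solving: t(Forest) = 2.5229, t(River) = 2.9817.
Expected days from River to Marsh: 2.9817.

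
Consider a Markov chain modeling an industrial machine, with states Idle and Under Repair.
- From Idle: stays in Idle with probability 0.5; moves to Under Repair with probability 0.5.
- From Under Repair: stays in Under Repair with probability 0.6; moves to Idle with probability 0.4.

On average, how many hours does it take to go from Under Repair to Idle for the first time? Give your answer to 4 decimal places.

Let t(s) be the expected number of hours to first reach Idle from state s, with t(Idle) = 0. Conditioning on the first hour:
t(Under Repair) = 1 + 0.6·t(Under Repair)
Solving: t(Under Repair) = 2.5000.
Expected hours from Under Repair to Idle: 2.5000.

2.5000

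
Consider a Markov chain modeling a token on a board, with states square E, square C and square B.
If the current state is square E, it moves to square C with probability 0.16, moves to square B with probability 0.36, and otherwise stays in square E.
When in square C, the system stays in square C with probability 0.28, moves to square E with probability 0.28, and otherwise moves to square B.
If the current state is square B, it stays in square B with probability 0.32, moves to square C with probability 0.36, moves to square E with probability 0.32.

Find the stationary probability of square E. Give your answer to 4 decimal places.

0.3683

Let the stationary distribution be π with π = πP and π_1 + π_2 + π_3 = 1.
π_1 = 0.48·π_1 + 0.28·π_2 + 0.32·π_3
π_2 = 0.16·π_1 + 0.28·π_2 + 0.36·π_3
Solving with the normalization constraint gives π = (0.3683, 0.2651, 0.3665).
So the stationary probability of square E is 0.3683.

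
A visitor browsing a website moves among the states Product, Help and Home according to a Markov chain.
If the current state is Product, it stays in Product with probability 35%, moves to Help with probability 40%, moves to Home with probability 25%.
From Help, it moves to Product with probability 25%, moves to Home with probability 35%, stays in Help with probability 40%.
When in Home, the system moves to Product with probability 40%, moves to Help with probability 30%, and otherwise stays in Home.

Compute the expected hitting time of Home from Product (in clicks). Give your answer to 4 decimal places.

Let t(s) be the expected number of clicks to first reach Home from state s, with t(Home) = 0. Conditioning on the first click:
t(Product) = 1 + 0.35·t(Product) + 0.4·t(Help)
t(Help) = 1 + 0.25·t(Product) + 0.4·t(Help)
Solving: t(Product) = 3.4483, t(Help) = 3.1034.
Expected clicks from Product to Home: 3.4483.

3.4483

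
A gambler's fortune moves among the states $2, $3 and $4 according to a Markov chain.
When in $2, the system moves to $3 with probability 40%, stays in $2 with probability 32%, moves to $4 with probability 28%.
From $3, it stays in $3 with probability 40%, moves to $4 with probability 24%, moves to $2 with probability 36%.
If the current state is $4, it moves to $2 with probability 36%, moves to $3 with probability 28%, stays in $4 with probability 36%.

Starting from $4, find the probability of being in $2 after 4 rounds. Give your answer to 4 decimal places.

0.3462

Propagate the distribution vector 4 rounds from $4.
After 0 rounds: (0.0000, 0.0000, 1.0000)
After 1 round: (0.3600, 0.2800, 0.3600)
After 2 rounds: (0.3456, 0.3568, 0.2976)
After 3 rounds: (0.3462, 0.3643, 0.2895)
After 4 rounds: (0.3462, 0.3653, 0.2886)
P(in $2 after 4 rounds) = 0.3462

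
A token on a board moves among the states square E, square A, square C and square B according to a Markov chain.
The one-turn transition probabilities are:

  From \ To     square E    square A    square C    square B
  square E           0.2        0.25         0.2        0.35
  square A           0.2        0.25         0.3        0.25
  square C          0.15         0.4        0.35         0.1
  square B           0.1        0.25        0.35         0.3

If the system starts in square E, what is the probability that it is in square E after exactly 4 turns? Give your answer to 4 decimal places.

0.1611

Propagate the distribution vector 4 turns from square E.
After 0 turns: (1.0000, 0.0000, 0.0000, 0.0000)
After 1 turn: (0.2000, 0.2500, 0.2000, 0.3500)
After 2 turns: (0.1550, 0.2800, 0.3075, 0.2575)
After 3 turns: (0.1589, 0.2961, 0.3128, 0.2323)
After 4 turns: (0.1611, 0.2969, 0.3114, 0.2306)
P(in square E after 4 turns) = 0.1611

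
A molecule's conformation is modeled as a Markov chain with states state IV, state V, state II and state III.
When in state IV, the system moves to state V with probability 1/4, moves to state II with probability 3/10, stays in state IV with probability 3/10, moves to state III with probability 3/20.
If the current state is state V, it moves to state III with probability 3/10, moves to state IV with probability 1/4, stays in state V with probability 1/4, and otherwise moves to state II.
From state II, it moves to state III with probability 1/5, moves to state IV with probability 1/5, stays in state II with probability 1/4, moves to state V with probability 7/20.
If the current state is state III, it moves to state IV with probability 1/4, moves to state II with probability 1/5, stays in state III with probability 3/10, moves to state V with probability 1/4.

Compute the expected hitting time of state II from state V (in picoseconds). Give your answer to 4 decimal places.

4.4186

Let t(s) be the expected number of picoseconds to first reach state II from state s, with t(state II) = 0. Conditioning on the first picosecond:
t(state IV) = 1 + 0.3·t(state IV) + 0.25·t(state V) + 0.15·t(state III)
t(state V) = 1 + 0.25·t(state IV) + 0.25·t(state V) + 0.3·t(state III)
t(state III) = 1 + 0.25·t(state IV) + 0.25·t(state V) + 0.3·t(state III)
Solving: t(state IV) = 3.9535, t(state V) = 4.4186, t(state III) = 4.4186.
Expected picoseconds from state V to state II: 4.4186.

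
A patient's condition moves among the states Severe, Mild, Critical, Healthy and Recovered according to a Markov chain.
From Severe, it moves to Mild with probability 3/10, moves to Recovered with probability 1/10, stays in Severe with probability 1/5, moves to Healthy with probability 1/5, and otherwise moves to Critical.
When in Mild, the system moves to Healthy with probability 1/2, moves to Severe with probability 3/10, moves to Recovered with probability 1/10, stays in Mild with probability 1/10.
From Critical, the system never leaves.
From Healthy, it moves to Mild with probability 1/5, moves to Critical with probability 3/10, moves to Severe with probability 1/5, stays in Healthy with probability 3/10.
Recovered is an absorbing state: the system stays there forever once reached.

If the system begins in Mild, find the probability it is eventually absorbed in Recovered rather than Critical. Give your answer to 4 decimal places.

0.2933

Let h(s) be the probability of absorption at Recovered starting from transient state s. Then h(Recovered) = 1 and h(Critical) = 0. By first-step analysis:
h(Severe) = 0.2·h(Severe) + 0.3·h(Mild) + 0.2·0 + 0.2·h(Healthy) + 0.1·1
h(Mild) = 0.3·h(Severe) + 0.1·h(Mild) + 0.5·h(Healthy) + 0.1·1
h(Healthy) = 0.2·h(Severe) + 0.2·h(Mild) + 0.3·0 + 0.3·h(Healthy)
Solving: h(Severe) = 0.2756, h(Mild) = 0.2933, h(Healthy) = 0.1625.
Starting from Mild, the probability is 0.2933.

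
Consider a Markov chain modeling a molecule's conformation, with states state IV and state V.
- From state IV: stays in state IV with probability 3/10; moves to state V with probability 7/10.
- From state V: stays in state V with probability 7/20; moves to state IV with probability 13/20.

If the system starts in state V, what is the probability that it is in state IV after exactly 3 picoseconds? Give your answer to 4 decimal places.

Propagate the distribution vector 3 picoseconds from state V.
After 0 picoseconds: (0.0000, 1.0000)
After 1 picosecond: (0.6500, 0.3500)
After 2 picoseconds: (0.4225, 0.5775)
After 3 picoseconds: (0.5021, 0.4979)
P(in state IV after 3 picoseconds) = 0.5021

0.5021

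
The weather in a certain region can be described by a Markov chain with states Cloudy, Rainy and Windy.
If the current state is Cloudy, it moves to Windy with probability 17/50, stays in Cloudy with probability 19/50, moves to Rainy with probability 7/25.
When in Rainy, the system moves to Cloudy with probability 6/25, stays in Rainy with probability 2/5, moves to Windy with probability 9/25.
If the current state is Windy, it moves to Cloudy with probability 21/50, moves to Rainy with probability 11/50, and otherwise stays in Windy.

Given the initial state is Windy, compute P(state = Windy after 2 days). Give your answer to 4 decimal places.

0.3516

Sum over the intermediate state after 1 day:
P = P(Windy→Cloudy)·P(Cloudy→Windy) + P(Windy→Rainy)·P(Rainy→Windy) + P(Windy→Windy)·P(Windy→Windy)
  = 0.42×0.34 + 0.22×0.36 + 0.36×0.36
  = 0.1428 + 0.0792 + 0.1296 = 0.3516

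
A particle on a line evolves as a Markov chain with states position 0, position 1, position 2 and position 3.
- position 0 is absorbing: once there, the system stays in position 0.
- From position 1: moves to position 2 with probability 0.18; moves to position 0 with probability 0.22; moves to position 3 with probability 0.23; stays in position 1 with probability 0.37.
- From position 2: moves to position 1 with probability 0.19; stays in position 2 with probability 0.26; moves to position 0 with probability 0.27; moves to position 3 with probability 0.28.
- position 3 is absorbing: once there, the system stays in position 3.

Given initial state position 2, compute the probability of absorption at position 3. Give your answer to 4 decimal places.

Let h(s) be the probability of absorption at position 3 starting from transient state s. Then h(position 3) = 1 and h(position 0) = 0. By first-step analysis:
h(position 1) = 0.22·0 + 0.37·h(position 1) + 0.18·h(position 2) + 0.23·1
h(position 2) = 0.27·0 + 0.19·h(position 1) + 0.26·h(position 2) + 0.28·1
Solving: h(position 1) = 0.5106, h(position 2) = 0.5095.
Starting from position 2, the probability is 0.5095.

0.5095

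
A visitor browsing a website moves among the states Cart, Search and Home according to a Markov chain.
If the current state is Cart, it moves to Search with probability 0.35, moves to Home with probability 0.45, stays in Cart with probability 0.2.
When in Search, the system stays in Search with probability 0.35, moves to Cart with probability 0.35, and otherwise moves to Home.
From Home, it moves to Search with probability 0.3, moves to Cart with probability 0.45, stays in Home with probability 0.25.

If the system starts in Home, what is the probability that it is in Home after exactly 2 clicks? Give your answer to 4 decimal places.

0.3550

Sum over the intermediate state after 1 click:
P = P(Home→Cart)·P(Cart→Home) + P(Home→Search)·P(Search→Home) + P(Home→Home)·P(Home→Home)
  = 0.45×0.45 + 0.3×0.3 + 0.25×0.25
  = 0.2025 + 0.0900 + 0.0625 = 0.3550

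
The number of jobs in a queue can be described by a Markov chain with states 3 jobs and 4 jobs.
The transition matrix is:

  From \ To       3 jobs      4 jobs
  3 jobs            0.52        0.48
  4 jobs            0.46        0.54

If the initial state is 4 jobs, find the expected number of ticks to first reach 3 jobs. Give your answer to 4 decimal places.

Let t(s) be the expected number of ticks to first reach 3 jobs from state s, with t(3 jobs) = 0. Conditioning on the first tick:
t(4 jobs) = 1 + 0.54·t(4 jobs)
Solving: t(4 jobs) = 2.1739.
Expected ticks from 4 jobs to 3 jobs: 2.1739.

2.1739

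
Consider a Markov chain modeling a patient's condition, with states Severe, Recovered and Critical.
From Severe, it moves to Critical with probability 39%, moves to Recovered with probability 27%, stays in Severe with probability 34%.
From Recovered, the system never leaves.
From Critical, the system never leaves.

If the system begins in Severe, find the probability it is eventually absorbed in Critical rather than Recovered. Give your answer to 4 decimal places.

Let h(s) be the probability of absorption at Critical starting from transient state s. Then h(Critical) = 1 and h(Recovered) = 0. By first-step analysis:
h(Severe) = 0.34·h(Severe) + 0.27·0 + 0.39·1
Solving: h(Severe) = 0.5909.
Starting from Severe, the probability is 0.5909.

0.5909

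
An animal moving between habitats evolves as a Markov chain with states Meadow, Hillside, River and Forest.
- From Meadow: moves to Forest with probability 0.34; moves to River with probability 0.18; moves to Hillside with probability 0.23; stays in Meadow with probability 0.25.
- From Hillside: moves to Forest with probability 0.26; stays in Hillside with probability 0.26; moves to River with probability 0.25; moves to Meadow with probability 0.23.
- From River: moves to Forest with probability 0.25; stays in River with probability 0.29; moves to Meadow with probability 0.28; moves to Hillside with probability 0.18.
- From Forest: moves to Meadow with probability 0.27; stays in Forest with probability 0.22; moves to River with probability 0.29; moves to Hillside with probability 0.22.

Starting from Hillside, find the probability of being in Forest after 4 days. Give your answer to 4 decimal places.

Propagate the distribution vector 4 days from Hillside.
After 0 days: (0.0000, 1.0000, 0.0000, 0.0000)
After 1 day: (0.2300, 0.2600, 0.2500, 0.2600)
After 2 days: (0.2575, 0.2227, 0.2543, 0.2655)
After 3 days: (0.2585, 0.2213, 0.2528, 0.2674)
After 4 days: (0.2585, 0.2213, 0.2527, 0.2675)
P(in Forest after 4 days) = 0.2675

0.2675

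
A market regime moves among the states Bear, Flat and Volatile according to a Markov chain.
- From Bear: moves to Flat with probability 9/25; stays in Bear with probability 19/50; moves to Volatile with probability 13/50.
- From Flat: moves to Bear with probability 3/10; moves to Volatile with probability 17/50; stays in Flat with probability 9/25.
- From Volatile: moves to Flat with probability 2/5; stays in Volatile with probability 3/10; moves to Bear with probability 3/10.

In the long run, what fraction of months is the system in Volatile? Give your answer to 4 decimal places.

0.3018

Let the stationary distribution be π with π = πP and π_1 + π_2 + π_3 = 1.
π_1 = 0.38·π_1 + 0.3·π_2 + 0.3·π_3
π_2 = 0.36·π_1 + 0.36·π_2 + 0.4·π_3
Solving with the normalization constraint gives π = (0.3261, 0.3721, 0.3018).
So the stationary probability of Volatile is 0.3018.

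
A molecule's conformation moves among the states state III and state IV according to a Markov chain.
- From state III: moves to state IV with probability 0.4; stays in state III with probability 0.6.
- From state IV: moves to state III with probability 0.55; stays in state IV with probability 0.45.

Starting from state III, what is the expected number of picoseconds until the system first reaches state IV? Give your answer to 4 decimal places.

2.5000

Let t(s) be the expected number of picoseconds to first reach state IV from state s, with t(state IV) = 0. Conditioning on the first picosecond:
t(state III) = 1 + 0.6·t(state III)
Solving: t(state III) = 2.5000.
Expected picoseconds from state III to state IV: 2.5000.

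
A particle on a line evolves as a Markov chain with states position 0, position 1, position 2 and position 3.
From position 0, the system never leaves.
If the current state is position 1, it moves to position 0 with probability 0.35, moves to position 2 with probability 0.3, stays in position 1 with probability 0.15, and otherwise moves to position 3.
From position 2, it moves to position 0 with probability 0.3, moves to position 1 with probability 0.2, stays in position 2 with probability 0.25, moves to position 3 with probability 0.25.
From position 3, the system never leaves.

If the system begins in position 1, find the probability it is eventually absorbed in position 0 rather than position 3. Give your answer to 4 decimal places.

0.6104

Let h(s) be the probability of absorption at position 0 starting from transient state s. Then h(position 0) = 1 and h(position 3) = 0. By first-step analysis:
h(position 1) = 0.35·1 + 0.15·h(position 1) + 0.3·h(position 2) + 0.2·0
h(position 2) = 0.3·1 + 0.2·h(position 1) + 0.25·h(position 2) + 0.25·0
Solving: h(position 1) = 0.6104, h(position 2) = 0.5628.
Starting from position 1, the probability is 0.6104.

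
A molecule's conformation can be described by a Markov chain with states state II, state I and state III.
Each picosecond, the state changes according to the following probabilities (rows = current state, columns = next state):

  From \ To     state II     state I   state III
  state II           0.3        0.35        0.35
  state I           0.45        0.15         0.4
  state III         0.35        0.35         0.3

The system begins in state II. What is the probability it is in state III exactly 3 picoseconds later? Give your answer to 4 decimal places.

0.3465

Propagate the distribution vector 3 picoseconds from state II.
After 0 picoseconds: (1.0000, 0.0000, 0.0000)
After 1 picosecond: (0.3000, 0.3500, 0.3500)
After 2 picoseconds: (0.3700, 0.2800, 0.3500)
After 3 picoseconds: (0.3595, 0.2940, 0.3465)
P(in state III after 3 picoseconds) = 0.3465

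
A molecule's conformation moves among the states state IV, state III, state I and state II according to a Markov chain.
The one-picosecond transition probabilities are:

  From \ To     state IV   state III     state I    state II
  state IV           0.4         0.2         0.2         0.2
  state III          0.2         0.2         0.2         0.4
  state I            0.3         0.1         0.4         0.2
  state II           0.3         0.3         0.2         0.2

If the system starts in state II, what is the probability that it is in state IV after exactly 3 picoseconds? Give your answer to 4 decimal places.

0.3100

Propagate the distribution vector 3 picoseconds from state II.
After 0 picoseconds: (0.0000, 0.0000, 0.0000, 1.0000)
After 1 picosecond: (0.3000, 0.3000, 0.2000, 0.2000)
After 2 picoseconds: (0.3000, 0.2000, 0.2400, 0.2600)
After 3 picoseconds: (0.3100, 0.2020, 0.2480, 0.2400)
P(in state IV after 3 picoseconds) = 0.3100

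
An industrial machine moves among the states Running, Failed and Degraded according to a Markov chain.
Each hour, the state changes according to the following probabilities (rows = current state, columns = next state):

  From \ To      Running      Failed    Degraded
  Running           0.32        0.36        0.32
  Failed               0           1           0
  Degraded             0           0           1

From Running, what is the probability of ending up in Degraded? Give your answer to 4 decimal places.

0.4706

Let h(s) be the probability of absorption at Degraded starting from transient state s. Then h(Degraded) = 1 and h(Failed) = 0. By first-step analysis:
h(Running) = 0.32·h(Running) + 0.36·0 + 0.32·1
Solving: h(Running) = 0.4706.
Starting from Running, the probability is 0.4706.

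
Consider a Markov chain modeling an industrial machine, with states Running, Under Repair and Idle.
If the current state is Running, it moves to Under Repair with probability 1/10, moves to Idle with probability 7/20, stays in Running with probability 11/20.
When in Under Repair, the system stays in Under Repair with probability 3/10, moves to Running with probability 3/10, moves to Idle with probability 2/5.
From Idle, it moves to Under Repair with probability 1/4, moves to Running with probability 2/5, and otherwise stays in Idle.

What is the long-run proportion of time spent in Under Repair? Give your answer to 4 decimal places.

0.1924

Let the stationary distribution be π with π = πP and π_1 + π_2 + π_3 = 1.
π_1 = 0.55·π_1 + 0.3·π_2 + 0.4·π_3
π_2 = 0.1·π_1 + 0.3·π_2 + 0.25·π_3
Solving with the normalization constraint gives π = (0.4479, 0.1924, 0.3596).
So the stationary probability of Under Repair is 0.1924.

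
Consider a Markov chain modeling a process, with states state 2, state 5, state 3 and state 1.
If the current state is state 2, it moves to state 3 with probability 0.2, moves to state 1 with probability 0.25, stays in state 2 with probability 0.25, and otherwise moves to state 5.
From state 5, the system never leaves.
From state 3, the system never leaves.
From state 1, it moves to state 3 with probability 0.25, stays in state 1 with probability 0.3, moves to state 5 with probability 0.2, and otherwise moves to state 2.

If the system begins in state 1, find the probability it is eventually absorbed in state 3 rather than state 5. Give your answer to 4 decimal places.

Let h(s) be the probability of absorption at state 3 starting from transient state s. Then h(state 3) = 1 and h(state 5) = 0. By first-step analysis:
h(state 2) = 0.25·h(state 2) + 0.3·0 + 0.2·1 + 0.25·h(state 1)
h(state 1) = 0.25·h(state 2) + 0.2·0 + 0.25·1 + 0.3·h(state 1)
Solving: h(state 2) = 0.4378, h(state 1) = 0.5135.
Starting from state 1, the probability is 0.5135.

0.5135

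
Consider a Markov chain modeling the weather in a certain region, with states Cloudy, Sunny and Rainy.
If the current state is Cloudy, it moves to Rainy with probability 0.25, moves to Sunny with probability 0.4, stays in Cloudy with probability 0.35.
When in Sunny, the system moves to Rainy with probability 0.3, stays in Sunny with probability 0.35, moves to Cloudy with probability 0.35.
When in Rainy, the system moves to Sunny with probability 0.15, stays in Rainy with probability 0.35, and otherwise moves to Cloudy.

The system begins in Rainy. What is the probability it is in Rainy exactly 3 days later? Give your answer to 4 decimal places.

0.2945

Propagate the distribution vector 3 days from Rainy.
After 0 days: (0.0000, 0.0000, 1.0000)
After 1 day: (0.5000, 0.1500, 0.3500)
After 2 days: (0.4025, 0.3050, 0.2925)
After 3 days: (0.3939, 0.3116, 0.2945)
P(in Rainy after 3 days) = 0.2945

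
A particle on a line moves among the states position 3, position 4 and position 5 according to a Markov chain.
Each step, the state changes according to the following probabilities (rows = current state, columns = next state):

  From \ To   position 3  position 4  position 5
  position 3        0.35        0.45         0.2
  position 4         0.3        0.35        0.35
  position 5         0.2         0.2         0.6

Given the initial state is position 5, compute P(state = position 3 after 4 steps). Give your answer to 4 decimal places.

0.2703

Propagate the distribution vector 4 steps from position 5.
After 0 steps: (0.0000, 0.0000, 1.0000)
After 1 step: (0.2000, 0.2000, 0.6000)
After 2 steps: (0.2500, 0.2800, 0.4700)
After 3 steps: (0.2655, 0.3045, 0.4300)
After 4 steps: (0.2703, 0.3121, 0.4177)
P(in position 3 after 4 steps) = 0.2703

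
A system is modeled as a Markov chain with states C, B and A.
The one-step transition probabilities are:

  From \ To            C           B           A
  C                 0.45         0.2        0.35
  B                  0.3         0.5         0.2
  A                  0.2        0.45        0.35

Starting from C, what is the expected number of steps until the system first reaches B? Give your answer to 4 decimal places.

3.4783

Let t(s) be the expected number of steps to first reach B from state s, with t(B) = 0. Conditioning on the first step:
t(C) = 1 + 0.45·t(C) + 0.35·t(A)
t(A) = 1 + 0.2·t(C) + 0.35·t(A)
Solving: t(C) = 3.4783, t(A) = 2.6087.
Expected steps from C to B: 3.4783.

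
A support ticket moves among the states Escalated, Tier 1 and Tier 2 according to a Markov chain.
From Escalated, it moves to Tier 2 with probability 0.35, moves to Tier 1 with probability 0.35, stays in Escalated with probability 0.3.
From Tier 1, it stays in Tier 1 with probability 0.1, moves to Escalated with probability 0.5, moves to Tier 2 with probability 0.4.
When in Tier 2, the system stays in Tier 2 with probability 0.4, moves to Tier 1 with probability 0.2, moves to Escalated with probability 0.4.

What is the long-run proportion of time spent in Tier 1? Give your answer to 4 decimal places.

0.2343

Let the stationary distribution be π with π = πP and π_1 + π_2 + π_3 = 1.
π_1 = 0.3·π_1 + 0.5·π_2 + 0.4·π_3
π_2 = 0.35·π_1 + 0.1·π_2 + 0.2·π_3
Solving with the normalization constraint gives π = (0.3849, 0.2343, 0.3808).
So the stationary probability of Tier 1 is 0.2343.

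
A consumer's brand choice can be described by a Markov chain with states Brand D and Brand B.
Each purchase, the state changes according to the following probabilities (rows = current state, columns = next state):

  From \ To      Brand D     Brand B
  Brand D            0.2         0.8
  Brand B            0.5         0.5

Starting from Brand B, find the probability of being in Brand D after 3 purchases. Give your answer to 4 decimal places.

0.3950

Propagate the distribution vector 3 purchases from Brand B.
After 0 purchases: (0.0000, 1.0000)
After 1 purchase: (0.5000, 0.5000)
After 2 purchases: (0.3500, 0.6500)
After 3 purchases: (0.3950, 0.6050)
P(in Brand D after 3 purchases) = 0.3950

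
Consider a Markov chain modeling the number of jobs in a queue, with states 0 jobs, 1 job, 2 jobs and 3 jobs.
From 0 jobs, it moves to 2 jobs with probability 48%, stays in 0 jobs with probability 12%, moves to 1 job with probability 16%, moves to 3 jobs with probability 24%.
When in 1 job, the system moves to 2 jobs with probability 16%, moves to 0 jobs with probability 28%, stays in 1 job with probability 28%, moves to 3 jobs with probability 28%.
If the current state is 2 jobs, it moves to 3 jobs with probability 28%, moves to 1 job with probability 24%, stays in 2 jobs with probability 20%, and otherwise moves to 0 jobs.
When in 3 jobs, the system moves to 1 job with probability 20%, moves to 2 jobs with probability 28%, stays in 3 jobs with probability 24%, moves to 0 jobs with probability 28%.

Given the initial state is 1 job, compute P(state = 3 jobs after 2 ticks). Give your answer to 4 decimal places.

0.2576

Propagate the distribution vector 2 ticks from 1 job.
After 0 ticks: (0.0000, 1.0000, 0.0000, 0.0000)
After 1 tick: (0.2800, 0.2800, 0.1600, 0.2800)
After 2 ticks: (0.2352, 0.2176, 0.2896, 0.2576)
P(in 3 jobs after 2 ticks) = 0.2576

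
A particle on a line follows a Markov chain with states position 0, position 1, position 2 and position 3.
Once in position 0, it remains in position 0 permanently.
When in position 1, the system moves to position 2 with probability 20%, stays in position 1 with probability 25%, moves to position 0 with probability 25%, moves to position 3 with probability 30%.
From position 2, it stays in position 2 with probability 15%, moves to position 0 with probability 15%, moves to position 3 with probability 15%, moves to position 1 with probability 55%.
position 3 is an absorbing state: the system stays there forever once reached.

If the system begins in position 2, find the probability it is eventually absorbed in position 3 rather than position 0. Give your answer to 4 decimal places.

0.5261

Let h(s) be the probability of absorption at position 3 starting from transient state s. Then h(position 3) = 1 and h(position 0) = 0. By first-step analysis:
h(position 1) = 0.25·0 + 0.25·h(position 1) + 0.2·h(position 2) + 0.3·1
h(position 2) = 0.15·0 + 0.55·h(position 1) + 0.15·h(position 2) + 0.15·1
Solving: h(position 1) = 0.5403, h(position 2) = 0.5261.
Starting from position 2, the probability is 0.5261.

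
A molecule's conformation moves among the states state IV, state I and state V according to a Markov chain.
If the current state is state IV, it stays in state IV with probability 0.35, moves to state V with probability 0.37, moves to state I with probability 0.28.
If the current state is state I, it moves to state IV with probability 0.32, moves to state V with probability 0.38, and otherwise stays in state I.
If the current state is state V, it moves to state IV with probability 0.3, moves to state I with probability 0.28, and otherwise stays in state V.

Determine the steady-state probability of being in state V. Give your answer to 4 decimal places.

Let the stationary distribution be π with π = πP and π_1 + π_2 + π_3 = 1.
π_1 = 0.35·π_1 + 0.32·π_2 + 0.3·π_3
π_2 = 0.28·π_1 + 0.3·π_2 + 0.28·π_3
Solving with the normalization constraint gives π = (0.3218, 0.2857, 0.3925).
So the stationary probability of state V is 0.3925.

0.3925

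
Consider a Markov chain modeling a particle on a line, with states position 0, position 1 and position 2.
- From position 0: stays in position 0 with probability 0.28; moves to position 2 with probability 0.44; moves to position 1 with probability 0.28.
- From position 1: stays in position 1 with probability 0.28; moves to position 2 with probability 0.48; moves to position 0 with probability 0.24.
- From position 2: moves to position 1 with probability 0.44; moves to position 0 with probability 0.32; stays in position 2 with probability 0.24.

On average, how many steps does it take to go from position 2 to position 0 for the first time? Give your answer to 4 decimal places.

3.4524

Let t(s) be the expected number of steps to first reach position 0 from state s, with t(position 0) = 0. Conditioning on the first step:
t(position 1) = 1 + 0.28·t(position 1) + 0.48·t(position 2)
t(position 2) = 1 + 0.44·t(position 1) + 0.24·t(position 2)
Solving: t(position 1) = 3.6905, t(position 2) = 3.4524.
Expected steps from position 2 to position 0: 3.4524.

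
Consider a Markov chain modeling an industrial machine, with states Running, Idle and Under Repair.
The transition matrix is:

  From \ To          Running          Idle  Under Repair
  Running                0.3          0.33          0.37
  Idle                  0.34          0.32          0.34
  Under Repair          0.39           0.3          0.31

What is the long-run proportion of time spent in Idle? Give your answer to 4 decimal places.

0.3166

Let the stationary distribution be π with π = πP and π_1 + π_2 + π_3 = 1.
π_1 = 0.3·π_1 + 0.34·π_2 + 0.39·π_3
π_2 = 0.33·π_1 + 0.32·π_2 + 0.3·π_3
Solving with the normalization constraint gives π = (0.3433, 0.3166, 0.3401).
So the stationary probability of Idle is 0.3166.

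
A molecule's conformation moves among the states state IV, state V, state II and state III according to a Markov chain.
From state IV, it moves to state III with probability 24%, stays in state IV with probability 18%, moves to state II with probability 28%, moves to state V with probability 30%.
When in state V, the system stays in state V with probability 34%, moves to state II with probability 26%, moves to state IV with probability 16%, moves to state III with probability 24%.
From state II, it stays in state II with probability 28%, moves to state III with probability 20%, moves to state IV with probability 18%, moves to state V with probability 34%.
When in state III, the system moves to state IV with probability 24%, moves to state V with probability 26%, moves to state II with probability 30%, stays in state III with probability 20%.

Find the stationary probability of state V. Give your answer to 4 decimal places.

0.3149

Let the stationary distribution be π with π = πP and π_1 + π_2 + π_3 + π_4 = 1.
π_1 = 0.18·π_1 + 0.16·π_2 + 0.18·π_3 + 0.24·π_4
π_2 = 0.3·π_1 + 0.34·π_2 + 0.34·π_3 + 0.26·π_4
π_3 = 0.28·π_1 + 0.26·π_2 + 0.28·π_3 + 0.3·π_4
Solving with the normalization constraint gives π = (0.1869, 0.3149, 0.2781, 0.2201).
So the stationary probability of state V is 0.3149.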